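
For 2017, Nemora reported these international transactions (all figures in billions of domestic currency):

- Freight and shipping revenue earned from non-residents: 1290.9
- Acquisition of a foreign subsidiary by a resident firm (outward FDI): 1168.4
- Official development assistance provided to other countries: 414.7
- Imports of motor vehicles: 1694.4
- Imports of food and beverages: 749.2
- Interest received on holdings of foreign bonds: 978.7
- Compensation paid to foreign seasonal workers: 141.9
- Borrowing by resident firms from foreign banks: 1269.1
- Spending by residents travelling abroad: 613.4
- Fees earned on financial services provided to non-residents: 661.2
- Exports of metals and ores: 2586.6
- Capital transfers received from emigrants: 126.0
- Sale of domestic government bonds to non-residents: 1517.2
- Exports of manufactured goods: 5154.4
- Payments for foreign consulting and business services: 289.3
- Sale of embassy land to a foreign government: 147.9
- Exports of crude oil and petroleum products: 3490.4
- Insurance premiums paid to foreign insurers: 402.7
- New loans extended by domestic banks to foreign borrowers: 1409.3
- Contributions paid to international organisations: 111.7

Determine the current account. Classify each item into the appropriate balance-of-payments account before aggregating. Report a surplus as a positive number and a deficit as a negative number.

Goods: 3490.4 + 5154.4 - 749.2 + 2586.6 - 1694.4 = 8787.8
Services: -613.4 - 289.3 + 661.2 - 402.7 + 1290.9 = 646.7
Primary income: -141.9 + 978.7 = 836.8
Secondary income: -111.7 - 414.7 = -526.4
Current account = 8787.8 + 646.7 + 836.8 + (-526.4) = 9744.9
(Excluded from the current account — financial account: acquisition of a foreign subsidiary by a resident firm (outward FDI) 1168.4, borrowing by resident firms from foreign banks 1269.1, sale of domestic government bonds to non-residents 1517.2, new loans extended by domestic banks to foreign borrowers 1409.3; capital account: capital transfers received from emigrants 126.0, sale of embassy land to a foreign government 147.9.)

9744.9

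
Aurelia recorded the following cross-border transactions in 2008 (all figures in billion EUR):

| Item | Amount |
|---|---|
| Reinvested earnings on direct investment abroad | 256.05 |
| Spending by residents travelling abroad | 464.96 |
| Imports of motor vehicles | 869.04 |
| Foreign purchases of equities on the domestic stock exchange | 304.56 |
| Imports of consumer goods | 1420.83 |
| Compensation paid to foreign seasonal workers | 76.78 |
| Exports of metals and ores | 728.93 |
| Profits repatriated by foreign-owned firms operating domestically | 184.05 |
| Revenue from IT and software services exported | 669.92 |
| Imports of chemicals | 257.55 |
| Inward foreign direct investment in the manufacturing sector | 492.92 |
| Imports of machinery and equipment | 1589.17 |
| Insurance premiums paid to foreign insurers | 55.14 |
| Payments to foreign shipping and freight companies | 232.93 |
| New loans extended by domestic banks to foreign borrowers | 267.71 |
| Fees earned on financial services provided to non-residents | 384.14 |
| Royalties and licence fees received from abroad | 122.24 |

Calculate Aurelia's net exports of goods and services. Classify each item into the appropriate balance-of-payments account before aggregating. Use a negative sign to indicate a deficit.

-2984.39

Goods: -257.55 - 1420.83 - 869.04 - 1589.17 + 728.93 = -3407.66
Services: -55.14 + 669.92 - 464.96 + 122.24 - 232.93 + 384.14 = 423.27
Trade balance = -3407.66 + 423.27 = -2984.39
(Excluded from the trade balance — primary income: reinvested earnings on direct investment abroad 256.05, compensation paid to foreign seasonal workers 76.78, profits repatriated by foreign-owned firms operating domestically 184.05; financial account: foreign purchases of equities on the domestic stock exchange 304.56, inward foreign direct investment in the manufacturing sector 492.92, new loans extended by domestic banks to foreign borrowers 267.71.)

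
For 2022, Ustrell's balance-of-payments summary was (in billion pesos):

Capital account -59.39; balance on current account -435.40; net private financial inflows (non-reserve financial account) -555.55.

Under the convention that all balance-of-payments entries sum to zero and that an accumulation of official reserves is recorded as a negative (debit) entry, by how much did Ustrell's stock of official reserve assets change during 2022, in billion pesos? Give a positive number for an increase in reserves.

Official reserve transactions balance = -((-435.40) + (-59.39) + (-555.55)) = 1050.34
An accumulation of reserves is recorded as a debit (negative entry), so the change in the stock of reserves is the negative of that balance.
Change in official reserves = -(1050.34) = -1050.34

-1050.34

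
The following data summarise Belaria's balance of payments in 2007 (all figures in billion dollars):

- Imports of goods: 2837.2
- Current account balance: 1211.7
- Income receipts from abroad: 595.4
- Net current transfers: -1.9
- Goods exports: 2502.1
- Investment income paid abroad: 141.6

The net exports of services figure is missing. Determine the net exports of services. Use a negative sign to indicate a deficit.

1094.9

Current account = goods balance + services balance + net primary income + net secondary income
Sum of the known components = 116.8
Net exports of services = CA - (known components) = 1211.7 - 116.8 = 1094.9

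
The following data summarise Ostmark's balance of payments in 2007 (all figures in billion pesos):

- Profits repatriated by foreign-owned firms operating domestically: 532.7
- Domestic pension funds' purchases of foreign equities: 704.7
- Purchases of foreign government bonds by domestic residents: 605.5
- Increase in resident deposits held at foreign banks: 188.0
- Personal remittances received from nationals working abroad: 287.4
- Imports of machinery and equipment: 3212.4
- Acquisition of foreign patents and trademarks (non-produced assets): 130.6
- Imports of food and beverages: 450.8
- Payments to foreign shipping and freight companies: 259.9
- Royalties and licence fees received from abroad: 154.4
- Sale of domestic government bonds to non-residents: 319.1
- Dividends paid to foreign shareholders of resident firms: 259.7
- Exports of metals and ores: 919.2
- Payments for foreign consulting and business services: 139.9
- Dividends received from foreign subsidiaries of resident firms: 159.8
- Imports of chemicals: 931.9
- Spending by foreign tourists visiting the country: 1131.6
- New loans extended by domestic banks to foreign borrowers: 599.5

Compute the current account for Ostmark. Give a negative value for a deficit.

-3134.9

Goods: 919.2 - 931.9 - 3212.4 - 450.8 = -3675.9
Services: -139.9 + 154.4 + 1131.6 - 259.9 = 886.2
Primary income: -532.7 - 259.7 + 159.8 = -632.6
Secondary income: 287.4
Current account = (-3675.9) + 886.2 + (-632.6) + 287.4 = -3134.9
(Excluded from the current account — financial account: domestic pension funds' purchases of foreign equities 704.7, purchases of foreign government bonds by domestic residents 605.5, increase in resident deposits held at foreign banks 188.0, sale of domestic government bonds to non-residents 319.1, new loans extended by domestic banks to foreign borrowers 599.5; capital account: acquisition of foreign patents and trademarks (non-produced assets) 130.6.)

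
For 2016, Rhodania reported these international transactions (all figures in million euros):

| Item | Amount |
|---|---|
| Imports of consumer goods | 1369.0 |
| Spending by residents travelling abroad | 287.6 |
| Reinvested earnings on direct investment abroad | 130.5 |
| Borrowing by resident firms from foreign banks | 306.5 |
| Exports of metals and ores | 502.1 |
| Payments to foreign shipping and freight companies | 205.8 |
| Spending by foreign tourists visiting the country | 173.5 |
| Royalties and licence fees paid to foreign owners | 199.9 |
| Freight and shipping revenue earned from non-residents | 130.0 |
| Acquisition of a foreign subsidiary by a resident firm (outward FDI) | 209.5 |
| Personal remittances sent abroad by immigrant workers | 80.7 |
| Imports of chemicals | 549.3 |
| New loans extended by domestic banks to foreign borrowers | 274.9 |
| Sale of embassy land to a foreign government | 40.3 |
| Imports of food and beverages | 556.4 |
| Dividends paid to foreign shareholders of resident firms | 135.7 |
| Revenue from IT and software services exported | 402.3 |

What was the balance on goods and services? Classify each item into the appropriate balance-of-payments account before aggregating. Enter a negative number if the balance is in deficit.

Goods: -556.4 + 502.1 - 1369.0 - 549.3 = -1972.6
Services: 173.5 + 402.3 - 287.6 + 130.0 - 199.9 - 205.8 = 12.5
Trade balance = -1972.6 + 12.5 = -1960.1
(Excluded from the trade balance — primary income: reinvested earnings on direct investment abroad 130.5, dividends paid to foreign shareholders of resident firms 135.7; financial account: borrowing by resident firms from foreign banks 306.5, acquisition of a foreign subsidiary by a resident firm (outward FDI) 209.5, new loans extended by domestic banks to foreign borrowers 274.9; secondary income: personal remittances sent abroad by immigrant workers 80.7; capital account: sale of embassy land to a foreign government 40.3.)

-1960.1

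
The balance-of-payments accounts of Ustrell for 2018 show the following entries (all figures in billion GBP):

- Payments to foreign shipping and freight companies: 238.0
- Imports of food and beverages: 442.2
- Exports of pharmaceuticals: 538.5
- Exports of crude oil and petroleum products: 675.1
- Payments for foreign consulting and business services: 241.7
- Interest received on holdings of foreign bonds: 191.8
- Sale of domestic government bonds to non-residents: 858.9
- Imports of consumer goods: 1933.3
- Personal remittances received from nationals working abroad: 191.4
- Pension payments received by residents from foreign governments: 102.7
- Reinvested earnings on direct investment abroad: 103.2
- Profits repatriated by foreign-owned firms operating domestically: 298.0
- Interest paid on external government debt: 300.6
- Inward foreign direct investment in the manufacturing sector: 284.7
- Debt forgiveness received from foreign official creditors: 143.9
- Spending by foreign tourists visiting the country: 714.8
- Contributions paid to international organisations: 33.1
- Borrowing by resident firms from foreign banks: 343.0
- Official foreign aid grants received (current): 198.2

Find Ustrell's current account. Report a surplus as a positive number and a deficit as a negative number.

Goods: -442.2 + 675.1 + 538.5 - 1933.3 = -1161.9
Services: -241.7 + 714.8 - 238.0 = 235.1
Primary income: 191.8 - 298.0 + 103.2 - 300.6 = -303.6
Secondary income: 102.7 + 198.2 - 33.1 + 191.4 = 459.2
Current account = (-1161.9) + 235.1 + (-303.6) + 459.2 = -771.2
(Excluded from the current account — financial account: sale of domestic government bonds to non-residents 858.9, inward foreign direct investment in the manufacturing sector 284.7, borrowing by resident firms from foreign banks 343.0; capital account: debt forgiveness received from foreign official creditors 143.9.)

-771.2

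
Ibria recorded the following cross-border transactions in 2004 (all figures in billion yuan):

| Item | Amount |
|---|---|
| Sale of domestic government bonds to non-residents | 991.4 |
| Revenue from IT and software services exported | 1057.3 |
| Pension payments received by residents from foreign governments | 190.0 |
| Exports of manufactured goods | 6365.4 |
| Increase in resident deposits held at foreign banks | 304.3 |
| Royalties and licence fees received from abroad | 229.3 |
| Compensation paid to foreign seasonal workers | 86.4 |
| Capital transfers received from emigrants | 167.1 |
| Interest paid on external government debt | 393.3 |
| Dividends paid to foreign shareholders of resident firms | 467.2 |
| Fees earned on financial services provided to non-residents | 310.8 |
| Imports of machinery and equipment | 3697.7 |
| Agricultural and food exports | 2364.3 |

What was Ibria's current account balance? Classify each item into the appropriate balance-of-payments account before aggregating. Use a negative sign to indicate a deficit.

Goods: -3697.7 + 2364.3 + 6365.4 = 5032.0
Services: 310.8 + 229.3 + 1057.3 = 1597.4
Primary income: -393.3 - 467.2 - 86.4 = -946.9
Secondary income: 190.0
Current account = 5032.0 + 1597.4 + (-946.9) + 190.0 = 5872.5
(Excluded from the current account — financial account: sale of domestic government bonds to non-residents 991.4, increase in resident deposits held at foreign banks 304.3; capital account: capital transfers received from emigrants 167.1.)

5872.5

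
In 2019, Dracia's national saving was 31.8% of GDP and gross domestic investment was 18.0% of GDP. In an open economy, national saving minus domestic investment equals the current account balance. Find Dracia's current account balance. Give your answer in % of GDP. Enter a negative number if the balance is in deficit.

13.8

CA = S - I = 31.8 - 18.0 = 13.8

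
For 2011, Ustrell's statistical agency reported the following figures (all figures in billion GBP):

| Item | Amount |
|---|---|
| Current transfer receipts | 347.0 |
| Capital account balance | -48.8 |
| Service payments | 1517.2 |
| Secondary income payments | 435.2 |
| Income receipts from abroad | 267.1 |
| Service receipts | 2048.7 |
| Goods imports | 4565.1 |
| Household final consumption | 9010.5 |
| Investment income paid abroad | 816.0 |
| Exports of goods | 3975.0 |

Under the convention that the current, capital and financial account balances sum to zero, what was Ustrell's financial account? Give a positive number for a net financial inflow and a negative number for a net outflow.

744.5

Goods balance = 3975.0 - 4565.1 = -590.1
Services balance = 2048.7 - 1517.2 = 531.5
Trade balance (goods + services) = -590.1 + 531.5 = -58.6
Net primary income = 267.1 - 816.0 = -548.9
Net secondary income = 347.0 - 435.2 = -88.2
Current account = -58.6 + (-548.9) + (-88.2) = -695.7
Financial account = -(-695.7 + (-48.8)) = 744.5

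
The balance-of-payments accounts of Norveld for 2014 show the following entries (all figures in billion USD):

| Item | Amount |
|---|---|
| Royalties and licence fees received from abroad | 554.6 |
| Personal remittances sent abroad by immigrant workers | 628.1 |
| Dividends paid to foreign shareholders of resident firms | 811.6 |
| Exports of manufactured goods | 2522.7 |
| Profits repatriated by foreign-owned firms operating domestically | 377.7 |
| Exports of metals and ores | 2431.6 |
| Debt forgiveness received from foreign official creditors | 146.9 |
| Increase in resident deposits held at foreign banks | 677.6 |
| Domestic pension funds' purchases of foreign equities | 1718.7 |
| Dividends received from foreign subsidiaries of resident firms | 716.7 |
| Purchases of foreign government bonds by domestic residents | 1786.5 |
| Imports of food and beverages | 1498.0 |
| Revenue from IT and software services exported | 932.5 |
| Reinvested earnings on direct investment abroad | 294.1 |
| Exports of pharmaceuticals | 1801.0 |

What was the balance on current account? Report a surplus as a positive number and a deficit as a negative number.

5937.8

Goods: 1801.0 + 2431.6 - 1498.0 + 2522.7 = 5257.3
Services: 932.5 + 554.6 = 1487.1
Primary income: 294.1 - 377.7 + 716.7 - 811.6 = -178.5
Secondary income: -628.1
Current account = 5257.3 + 1487.1 + (-178.5) + (-628.1) = 5937.8
(Excluded from the current account — capital account: debt forgiveness received from foreign official creditors 146.9; financial account: increase in resident deposits held at foreign banks 677.6, domestic pension funds' purchases of foreign equities 1718.7, purchases of foreign government bonds by domestic residents 1786.5.)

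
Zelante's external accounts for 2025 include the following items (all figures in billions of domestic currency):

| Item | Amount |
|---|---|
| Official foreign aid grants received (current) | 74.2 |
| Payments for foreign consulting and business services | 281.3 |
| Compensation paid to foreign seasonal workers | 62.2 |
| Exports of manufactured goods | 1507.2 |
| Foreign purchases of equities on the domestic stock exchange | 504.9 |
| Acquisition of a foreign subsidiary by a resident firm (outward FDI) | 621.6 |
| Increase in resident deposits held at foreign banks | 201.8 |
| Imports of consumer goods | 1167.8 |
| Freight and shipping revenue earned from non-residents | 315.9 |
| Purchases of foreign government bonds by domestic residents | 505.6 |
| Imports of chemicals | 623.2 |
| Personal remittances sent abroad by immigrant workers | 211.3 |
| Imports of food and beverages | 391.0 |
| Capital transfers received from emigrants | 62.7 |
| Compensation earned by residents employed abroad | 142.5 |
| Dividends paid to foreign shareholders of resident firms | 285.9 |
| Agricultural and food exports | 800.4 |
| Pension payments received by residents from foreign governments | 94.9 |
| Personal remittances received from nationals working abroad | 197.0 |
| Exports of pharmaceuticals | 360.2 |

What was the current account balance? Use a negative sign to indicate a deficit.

469.6

Goods: -623.2 - 1167.8 + 800.4 + 1507.2 - 391.0 + 360.2 = 485.8
Services: -281.3 + 315.9 = 34.6
Primary income: -285.9 - 62.2 + 142.5 = -205.6
Secondary income: 197.0 + 74.2 - 211.3 + 94.9 = 154.8
Current account = 485.8 + 34.6 + (-205.6) + 154.8 = 469.6
(Excluded from the current account — financial account: foreign purchases of equities on the domestic stock exchange 504.9, acquisition of a foreign subsidiary by a resident firm (outward FDI) 621.6, increase in resident deposits held at foreign banks 201.8, purchases of foreign government bonds by domestic residents 505.6; capital account: capital transfers received from emigrants 62.7.)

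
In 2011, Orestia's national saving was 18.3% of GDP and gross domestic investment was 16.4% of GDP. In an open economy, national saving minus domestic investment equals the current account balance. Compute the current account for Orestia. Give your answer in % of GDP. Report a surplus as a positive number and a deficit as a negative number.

S - I = CA (net lending to the rest of the world).
CA = S - I = 18.3 - 16.4 = 1.9

1.9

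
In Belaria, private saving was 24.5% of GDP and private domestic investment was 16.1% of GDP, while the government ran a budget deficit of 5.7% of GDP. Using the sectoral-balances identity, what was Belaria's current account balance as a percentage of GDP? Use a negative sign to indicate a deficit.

2.7

By the sectoral-balances identity, CA = (S_private - I) + (T - G).
Private balance = 24.5 - 16.1 = 8.4
Government balance (T - G) = -5.7
CA = 8.4 + (-5.7) = 2.7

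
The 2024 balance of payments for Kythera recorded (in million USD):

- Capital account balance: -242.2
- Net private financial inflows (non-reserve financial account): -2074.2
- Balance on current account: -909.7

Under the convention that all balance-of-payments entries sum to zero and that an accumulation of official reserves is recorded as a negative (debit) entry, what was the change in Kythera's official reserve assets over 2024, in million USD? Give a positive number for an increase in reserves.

-3226.1

Official reserve transactions balance = -((-909.7) + (-242.2) + (-2074.2)) = 3226.1
An accumulation of reserves is recorded as a debit (negative entry), so the change in the stock of reserves is the negative of that balance.
Change in official reserves = -(3226.1) = -3226.1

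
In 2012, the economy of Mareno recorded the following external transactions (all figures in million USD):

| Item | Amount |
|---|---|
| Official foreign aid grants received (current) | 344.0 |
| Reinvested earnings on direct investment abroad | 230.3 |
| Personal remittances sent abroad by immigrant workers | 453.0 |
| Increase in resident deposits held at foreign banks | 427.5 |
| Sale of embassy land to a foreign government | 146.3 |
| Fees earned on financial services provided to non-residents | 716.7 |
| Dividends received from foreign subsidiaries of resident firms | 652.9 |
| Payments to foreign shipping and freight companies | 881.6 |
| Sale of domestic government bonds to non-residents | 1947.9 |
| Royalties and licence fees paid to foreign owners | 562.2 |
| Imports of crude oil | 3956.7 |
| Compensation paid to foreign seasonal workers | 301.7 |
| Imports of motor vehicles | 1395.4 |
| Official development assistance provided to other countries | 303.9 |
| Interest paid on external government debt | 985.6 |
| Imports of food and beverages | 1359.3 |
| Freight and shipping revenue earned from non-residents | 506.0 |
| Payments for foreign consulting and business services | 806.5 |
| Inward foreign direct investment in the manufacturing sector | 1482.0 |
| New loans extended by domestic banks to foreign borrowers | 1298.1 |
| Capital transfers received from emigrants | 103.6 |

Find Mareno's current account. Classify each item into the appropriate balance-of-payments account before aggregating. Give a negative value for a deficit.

-8556.0

Goods: -1359.3 - 1395.4 - 3956.7 = -6711.4
Services: 506.0 - 562.2 + 716.7 - 881.6 - 806.5 = -1027.6
Primary income: 652.9 - 985.6 + 230.3 - 301.7 = -404.1
Secondary income: -453.0 + 344.0 - 303.9 = -412.9
Current account = (-6711.4) + (-1027.6) + (-404.1) + (-412.9) = -8556.0
(Excluded from the current account — financial account: increase in resident deposits held at foreign banks 427.5, sale of domestic government bonds to non-residents 1947.9, inward foreign direct investment in the manufacturing sector 1482.0, new loans extended by domestic banks to foreign borrowers 1298.1; capital account: sale of embassy land to a foreign government 146.3, capital transfers received from emigrants 103.6.)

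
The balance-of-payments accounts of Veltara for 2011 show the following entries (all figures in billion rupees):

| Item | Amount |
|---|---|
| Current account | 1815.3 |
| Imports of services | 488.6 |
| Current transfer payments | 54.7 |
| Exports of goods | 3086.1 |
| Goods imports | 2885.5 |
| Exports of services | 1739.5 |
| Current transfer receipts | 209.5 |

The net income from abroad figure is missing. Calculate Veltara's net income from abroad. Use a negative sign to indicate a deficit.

Current account = goods balance + services balance + net primary income + net secondary income
Sum of the known components = 1606.3
Net income from abroad = CA - (known components) = 1815.3 - 1606.3 = 209.0

209.0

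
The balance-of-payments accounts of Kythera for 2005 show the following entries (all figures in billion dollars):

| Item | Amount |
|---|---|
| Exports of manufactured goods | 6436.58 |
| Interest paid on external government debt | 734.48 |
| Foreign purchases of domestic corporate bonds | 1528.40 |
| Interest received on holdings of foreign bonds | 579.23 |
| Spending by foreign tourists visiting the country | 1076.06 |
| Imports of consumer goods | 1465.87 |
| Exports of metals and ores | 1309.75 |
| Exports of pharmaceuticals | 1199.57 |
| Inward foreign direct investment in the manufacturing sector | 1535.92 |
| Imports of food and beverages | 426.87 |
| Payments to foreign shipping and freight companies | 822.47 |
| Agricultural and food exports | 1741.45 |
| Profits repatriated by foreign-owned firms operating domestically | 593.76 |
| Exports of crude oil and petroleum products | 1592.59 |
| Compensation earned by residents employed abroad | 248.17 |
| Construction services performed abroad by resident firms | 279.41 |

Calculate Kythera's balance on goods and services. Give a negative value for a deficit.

Goods: 1592.59 - 1465.87 + 1741.45 - 426.87 + 6436.58 + 1199.57 + 1309.75 = 10387.20
Services: 279.41 - 822.47 + 1076.06 = 533.00
Trade balance = 10387.20 + 533.00 = 10920.20
(Excluded from the trade balance — primary income: interest paid on external government debt 734.48, interest received on holdings of foreign bonds 579.23, profits repatriated by foreign-owned firms operating domestically 593.76, compensation earned by residents employed abroad 248.17; financial account: foreign purchases of domestic corporate bonds 1528.40, inward foreign direct investment in the manufacturing sector 1535.92.)

10920.20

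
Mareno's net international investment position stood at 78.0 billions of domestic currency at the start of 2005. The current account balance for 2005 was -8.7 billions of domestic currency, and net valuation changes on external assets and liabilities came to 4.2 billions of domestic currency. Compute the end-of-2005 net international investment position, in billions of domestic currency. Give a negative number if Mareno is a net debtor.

Change in NIIP = current account + net valuation change = -8.7 + 4.2 = -4.5
End-of-year NIIP = 78.0 + (-4.5) = 73.5

73.5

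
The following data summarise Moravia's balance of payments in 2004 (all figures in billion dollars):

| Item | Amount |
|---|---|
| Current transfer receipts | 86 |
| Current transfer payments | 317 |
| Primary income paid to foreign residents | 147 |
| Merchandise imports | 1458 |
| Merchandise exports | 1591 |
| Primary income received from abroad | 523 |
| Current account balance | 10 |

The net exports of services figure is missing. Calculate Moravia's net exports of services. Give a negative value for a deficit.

-268

Current account = goods balance + services balance + net primary income + net secondary income
Sum of the known components = 278
Net exports of services = CA - (known components) = 10 - 278 = -268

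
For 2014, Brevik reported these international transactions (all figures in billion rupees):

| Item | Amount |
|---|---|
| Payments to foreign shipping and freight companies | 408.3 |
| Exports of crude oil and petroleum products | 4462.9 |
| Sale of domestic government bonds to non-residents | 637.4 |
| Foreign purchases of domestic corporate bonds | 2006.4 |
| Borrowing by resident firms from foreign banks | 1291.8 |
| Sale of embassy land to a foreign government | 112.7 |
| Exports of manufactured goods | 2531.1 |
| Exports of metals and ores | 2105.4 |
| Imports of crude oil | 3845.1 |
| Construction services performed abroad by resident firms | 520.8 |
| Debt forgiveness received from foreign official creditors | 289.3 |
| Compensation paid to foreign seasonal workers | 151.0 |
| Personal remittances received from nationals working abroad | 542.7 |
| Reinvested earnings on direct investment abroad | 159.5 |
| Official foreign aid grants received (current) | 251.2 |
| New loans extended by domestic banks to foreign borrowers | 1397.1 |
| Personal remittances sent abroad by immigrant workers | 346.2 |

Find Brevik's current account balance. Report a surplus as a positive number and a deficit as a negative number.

5823.0

Goods: 4462.9 + 2105.4 - 3845.1 + 2531.1 = 5254.3
Services: -408.3 + 520.8 = 112.5
Primary income: 159.5 - 151.0 = 8.5
Secondary income: 251.2 + 542.7 - 346.2 = 447.7
Current account = 5254.3 + 112.5 + 8.5 + 447.7 = 5823.0
(Excluded from the current account — financial account: sale of domestic government bonds to non-residents 637.4, foreign purchases of domestic corporate bonds 2006.4, borrowing by resident firms from foreign banks 1291.8, new loans extended by domestic banks to foreign borrowers 1397.1; capital account: sale of embassy land to a foreign government 112.7, debt forgiveness received from foreign official creditors 289.3.)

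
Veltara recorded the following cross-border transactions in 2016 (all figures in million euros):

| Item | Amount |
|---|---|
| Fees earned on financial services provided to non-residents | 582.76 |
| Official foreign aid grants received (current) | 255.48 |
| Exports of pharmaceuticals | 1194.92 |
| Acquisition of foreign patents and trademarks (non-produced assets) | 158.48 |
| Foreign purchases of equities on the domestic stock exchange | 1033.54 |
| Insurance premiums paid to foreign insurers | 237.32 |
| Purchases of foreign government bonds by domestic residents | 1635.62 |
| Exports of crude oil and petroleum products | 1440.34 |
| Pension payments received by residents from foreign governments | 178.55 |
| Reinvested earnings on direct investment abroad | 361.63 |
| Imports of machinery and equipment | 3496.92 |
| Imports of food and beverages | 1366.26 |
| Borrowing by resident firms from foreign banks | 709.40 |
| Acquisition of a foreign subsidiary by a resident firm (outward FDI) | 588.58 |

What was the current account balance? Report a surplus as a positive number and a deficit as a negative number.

-1086.82

Goods: 1194.92 - 1366.26 - 3496.92 + 1440.34 = -2227.92
Services: -237.32 + 582.76 = 345.44
Primary income: 361.63
Secondary income: 255.48 + 178.55 = 434.03
Current account = (-2227.92) + 345.44 + 361.63 + 434.03 = -1086.82
(Excluded from the current account — capital account: acquisition of foreign patents and trademarks (non-produced assets) 158.48; financial account: foreign purchases of equities on the domestic stock exchange 1033.54, purchases of foreign government bonds by domestic residents 1635.62, borrowing by resident firms from foreign banks 709.40, acquisition of a foreign subsidiary by a resident firm (outward FDI) 588.58.)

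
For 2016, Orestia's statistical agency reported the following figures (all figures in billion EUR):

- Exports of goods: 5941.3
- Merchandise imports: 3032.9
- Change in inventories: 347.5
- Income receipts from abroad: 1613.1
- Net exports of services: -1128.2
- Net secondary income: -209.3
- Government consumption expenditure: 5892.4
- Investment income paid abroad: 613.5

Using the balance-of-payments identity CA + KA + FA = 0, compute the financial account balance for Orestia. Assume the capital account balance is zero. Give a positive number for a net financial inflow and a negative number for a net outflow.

Goods balance = 5941.3 - 3032.9 = 2908.4
Services balance = -1128.2
Trade balance (goods + services) = 2908.4 + (-1128.2) = 1780.2
Net primary income = 1613.1 - 613.5 = 999.6
Net secondary income = -209.3
Current account = 1780.2 + 999.6 + (-209.3) = 2570.5
Financial account = -(2570.5) = -2570.5

-2570.5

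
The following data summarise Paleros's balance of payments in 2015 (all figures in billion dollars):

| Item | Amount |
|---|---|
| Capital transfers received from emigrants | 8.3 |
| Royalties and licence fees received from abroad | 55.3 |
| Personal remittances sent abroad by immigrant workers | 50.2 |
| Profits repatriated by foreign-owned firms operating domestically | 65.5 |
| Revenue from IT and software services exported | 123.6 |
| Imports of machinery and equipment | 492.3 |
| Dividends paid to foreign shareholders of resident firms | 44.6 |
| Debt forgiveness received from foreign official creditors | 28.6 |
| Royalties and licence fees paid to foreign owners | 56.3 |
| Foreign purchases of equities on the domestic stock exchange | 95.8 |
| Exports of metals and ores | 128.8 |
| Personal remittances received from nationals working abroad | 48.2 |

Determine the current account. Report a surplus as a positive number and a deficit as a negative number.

Goods: 128.8 - 492.3 = -363.5
Services: 123.6 - 56.3 + 55.3 = 122.6
Primary income: -44.6 - 65.5 = -110.1
Secondary income: -50.2 + 48.2 = -2.0
Current account = (-363.5) + 122.6 + (-110.1) + (-2.0) = -353.0
(Excluded from the current account — capital account: capital transfers received from emigrants 8.3, debt forgiveness received from foreign official creditors 28.6; financial account: foreign purchases of equities on the domestic stock exchange 95.8.)

-353.0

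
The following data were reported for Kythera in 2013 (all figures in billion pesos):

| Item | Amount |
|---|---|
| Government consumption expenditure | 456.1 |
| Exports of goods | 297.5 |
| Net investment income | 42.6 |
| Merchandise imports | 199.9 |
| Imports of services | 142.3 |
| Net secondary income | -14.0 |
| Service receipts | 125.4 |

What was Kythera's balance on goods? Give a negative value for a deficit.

97.6

Goods balance = 297.5 - 199.9 = 97.6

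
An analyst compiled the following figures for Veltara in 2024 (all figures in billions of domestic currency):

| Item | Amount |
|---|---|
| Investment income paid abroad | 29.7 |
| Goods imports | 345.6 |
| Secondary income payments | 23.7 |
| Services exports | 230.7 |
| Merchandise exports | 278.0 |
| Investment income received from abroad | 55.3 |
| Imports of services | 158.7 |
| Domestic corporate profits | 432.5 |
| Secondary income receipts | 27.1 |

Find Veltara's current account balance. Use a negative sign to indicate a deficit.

33.4

Goods balance = 278.0 - 345.6 = -67.6
Services balance = 230.7 - 158.7 = 72.0
Trade balance (goods + services) = -67.6 + 72.0 = 4.4
Net primary income = 55.3 - 29.7 = 25.6
Net secondary income = 27.1 - 23.7 = 3.4
Current account = 4.4 + 25.6 + 3.4 = 33.4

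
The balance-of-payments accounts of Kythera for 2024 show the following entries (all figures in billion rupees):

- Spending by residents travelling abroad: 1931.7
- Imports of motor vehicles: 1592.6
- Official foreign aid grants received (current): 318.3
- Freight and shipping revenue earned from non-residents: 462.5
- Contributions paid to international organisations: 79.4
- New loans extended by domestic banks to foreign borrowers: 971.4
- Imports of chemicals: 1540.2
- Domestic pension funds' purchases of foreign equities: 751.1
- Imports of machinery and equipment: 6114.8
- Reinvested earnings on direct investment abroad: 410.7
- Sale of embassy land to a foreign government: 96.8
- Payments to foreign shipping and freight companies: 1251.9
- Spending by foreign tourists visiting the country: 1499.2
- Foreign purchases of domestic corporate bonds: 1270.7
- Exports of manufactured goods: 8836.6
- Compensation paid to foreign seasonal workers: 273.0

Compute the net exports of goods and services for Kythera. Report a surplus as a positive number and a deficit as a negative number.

Goods: -6114.8 - 1540.2 - 1592.6 + 8836.6 = -411.0
Services: 462.5 - 1251.9 - 1931.7 + 1499.2 = -1221.9
Trade balance = -411.0 + (-1221.9) = -1632.9
(Excluded from the trade balance — secondary income: official foreign aid grants received (current) 318.3, contributions paid to international organisations 79.4; financial account: new loans extended by domestic banks to foreign borrowers 971.4, domestic pension funds' purchases of foreign equities 751.1, foreign purchases of domestic corporate bonds 1270.7; primary income: reinvested earnings on direct investment abroad 410.7, compensation paid to foreign seasonal workers 273.0; capital account: sale of embassy land to a foreign government 96.8.)

-1632.9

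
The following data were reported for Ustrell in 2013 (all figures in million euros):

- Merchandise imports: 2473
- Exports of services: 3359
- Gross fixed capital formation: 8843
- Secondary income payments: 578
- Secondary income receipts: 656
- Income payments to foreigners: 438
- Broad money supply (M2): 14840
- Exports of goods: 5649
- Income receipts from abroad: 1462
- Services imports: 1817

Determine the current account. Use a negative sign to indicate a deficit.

5820

Goods balance = 5649 - 2473 = 3176
Services balance = 3359 - 1817 = 1542
Trade balance (goods + services) = 3176 + 1542 = 4718
Net primary income = 1462 - 438 = 1024
Net secondary income = 656 - 578 = 78
Current account = 4718 + 1024 + 78 = 5820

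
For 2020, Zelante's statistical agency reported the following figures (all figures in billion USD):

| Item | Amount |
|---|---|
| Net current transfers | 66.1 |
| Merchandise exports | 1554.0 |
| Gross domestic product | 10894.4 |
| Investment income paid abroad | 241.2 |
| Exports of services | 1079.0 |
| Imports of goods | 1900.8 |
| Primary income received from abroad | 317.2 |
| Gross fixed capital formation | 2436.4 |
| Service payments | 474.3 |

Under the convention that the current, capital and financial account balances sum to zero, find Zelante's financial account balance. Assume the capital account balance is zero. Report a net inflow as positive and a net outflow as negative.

-400.0

Goods balance = 1554.0 - 1900.8 = -346.8
Services balance = 1079.0 - 474.3 = 604.7
Trade balance (goods + services) = -346.8 + 604.7 = 257.9
Net primary income = 317.2 - 241.2 = 76.0
Net secondary income = 66.1
Current account = 257.9 + 76.0 + 66.1 = 400.0
Financial account = -(400.0) = -400.0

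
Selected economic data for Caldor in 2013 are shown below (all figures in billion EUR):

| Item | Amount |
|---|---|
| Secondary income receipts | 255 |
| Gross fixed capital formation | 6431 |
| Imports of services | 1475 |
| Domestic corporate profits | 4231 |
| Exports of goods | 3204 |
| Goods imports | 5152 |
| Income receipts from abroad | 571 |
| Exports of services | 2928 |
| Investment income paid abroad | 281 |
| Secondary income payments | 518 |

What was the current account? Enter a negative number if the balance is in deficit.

Goods balance = 3204 - 5152 = -1948
Services balance = 2928 - 1475 = 1453
Trade balance (goods + services) = -1948 + 1453 = -495
Net primary income = 571 - 281 = 290
Net secondary income = 255 - 518 = -263
Current account = -495 + 290 + (-263) = -468

-468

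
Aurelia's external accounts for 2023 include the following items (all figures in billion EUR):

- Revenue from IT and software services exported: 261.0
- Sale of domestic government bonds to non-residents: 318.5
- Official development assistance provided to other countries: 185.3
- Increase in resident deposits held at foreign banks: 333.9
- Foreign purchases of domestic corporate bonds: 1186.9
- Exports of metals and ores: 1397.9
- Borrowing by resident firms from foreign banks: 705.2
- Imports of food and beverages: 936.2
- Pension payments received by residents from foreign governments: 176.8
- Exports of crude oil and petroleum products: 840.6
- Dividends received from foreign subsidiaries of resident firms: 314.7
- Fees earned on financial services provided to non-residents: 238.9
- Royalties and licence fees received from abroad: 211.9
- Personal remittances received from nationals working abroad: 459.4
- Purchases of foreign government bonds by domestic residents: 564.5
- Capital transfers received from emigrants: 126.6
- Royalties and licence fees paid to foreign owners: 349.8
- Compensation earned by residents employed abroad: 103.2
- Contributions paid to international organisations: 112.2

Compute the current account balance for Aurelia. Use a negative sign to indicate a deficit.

Goods: 1397.9 + 840.6 - 936.2 = 1302.3
Services: 238.9 - 349.8 + 261.0 + 211.9 = 362.0
Primary income: 103.2 + 314.7 = 417.9
Secondary income: -112.2 + 176.8 + 459.4 - 185.3 = 338.7
Current account = 1302.3 + 362.0 + 417.9 + 338.7 = 2420.9
(Excluded from the current account — financial account: sale of domestic government bonds to non-residents 318.5, increase in resident deposits held at foreign banks 333.9, foreign purchases of domestic corporate bonds 1186.9, borrowing by resident firms from foreign banks 705.2, purchases of foreign government bonds by domestic residents 564.5; capital account: capital transfers received from emigrants 126.6.)

2420.9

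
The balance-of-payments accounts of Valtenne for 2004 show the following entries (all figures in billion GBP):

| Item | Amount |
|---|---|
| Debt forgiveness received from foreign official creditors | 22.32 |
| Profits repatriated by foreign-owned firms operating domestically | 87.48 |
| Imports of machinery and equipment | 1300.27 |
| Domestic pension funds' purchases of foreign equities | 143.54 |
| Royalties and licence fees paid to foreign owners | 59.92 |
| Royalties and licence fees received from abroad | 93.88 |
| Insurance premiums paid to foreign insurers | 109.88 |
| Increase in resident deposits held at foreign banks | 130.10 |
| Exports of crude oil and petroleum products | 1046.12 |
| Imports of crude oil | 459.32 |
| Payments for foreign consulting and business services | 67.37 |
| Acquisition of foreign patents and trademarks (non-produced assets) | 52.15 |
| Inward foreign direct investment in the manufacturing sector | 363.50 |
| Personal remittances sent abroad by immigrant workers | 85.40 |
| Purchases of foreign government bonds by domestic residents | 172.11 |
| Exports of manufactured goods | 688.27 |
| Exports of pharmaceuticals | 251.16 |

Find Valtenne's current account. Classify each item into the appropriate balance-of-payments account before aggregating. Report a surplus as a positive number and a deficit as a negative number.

Goods: 251.16 + 1046.12 + 688.27 - 1300.27 - 459.32 = 225.96
Services: -67.37 + 93.88 - 109.88 - 59.92 = -143.29
Primary income: -87.48
Secondary income: -85.40
Current account = 225.96 + (-143.29) + (-87.48) + (-85.40) = -90.21
(Excluded from the current account — capital account: debt forgiveness received from foreign official creditors 22.32, acquisition of foreign patents and trademarks (non-produced assets) 52.15; financial account: domestic pension funds' purchases of foreign equities 143.54, increase in resident deposits held at foreign banks 130.10, inward foreign direct investment in the manufacturing sector 363.50, purchases of foreign government bonds by domestic residents 172.11.)

-90.21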